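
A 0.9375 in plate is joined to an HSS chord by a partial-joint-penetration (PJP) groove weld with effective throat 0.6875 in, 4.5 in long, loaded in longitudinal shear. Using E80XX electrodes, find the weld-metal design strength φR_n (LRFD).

φR_n ≈ 111 kip

E80XX → F_EXX = 80 ksi.
Effective throat (given) t_e = 0.6875 in.
A_we = 0.6875 × 4.5 = 3.094 in².
F_nw = 0.6 F_EXX = 48 ksi.
φR_n = 0.75 × 48 × 3.094 = 111.4 kip.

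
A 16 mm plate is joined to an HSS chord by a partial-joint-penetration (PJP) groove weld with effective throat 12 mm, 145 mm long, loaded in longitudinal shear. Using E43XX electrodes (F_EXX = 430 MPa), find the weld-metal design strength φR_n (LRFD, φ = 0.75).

Effective throat (given) t_e = 12 mm.
A_we = 12 × 145 = 1740 mm².
F_nw = 0.6 F_EXX = 258 MPa.
φR_n = 0.75 × 258 × 1740 × 10⁻³ = 336.7 kN.

φR_n ≈ 337 kN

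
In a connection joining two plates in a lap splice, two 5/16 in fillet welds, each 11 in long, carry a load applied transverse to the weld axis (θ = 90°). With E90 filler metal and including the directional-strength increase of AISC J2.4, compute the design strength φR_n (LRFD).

E90XX → F_EXX = 90 ksi.
t_e = 0.707 × 0.3125 = 0.2209 in; A_we = 0.2209 × 22 = 4.861 in².
Directional factor: 1.0 + 0.5 sin^1.5(90°) = 1.5.
F_nw = 0.6 × 90 × 1.5 = 81 ksi.
φR_n = 0.75 × 81 × 4.861 = 295.3 kips.

φR_n ≈ 295 kips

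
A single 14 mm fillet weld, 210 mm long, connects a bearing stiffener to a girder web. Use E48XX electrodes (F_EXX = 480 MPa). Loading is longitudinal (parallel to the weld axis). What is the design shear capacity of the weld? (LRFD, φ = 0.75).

φR_n ≈ 449 kN

Effective throat t_e = 0.707 × 14 = 9.898 mm.
Total length L = 210 mm; A_we = 9.898 × 210 = 2079 mm².
F_nw = 0.6 F_EXX = 0.6 × 480 = 288 MPa.
φR_n = 0.75 × 288 × 2079 × 10⁻³ = 449 kN.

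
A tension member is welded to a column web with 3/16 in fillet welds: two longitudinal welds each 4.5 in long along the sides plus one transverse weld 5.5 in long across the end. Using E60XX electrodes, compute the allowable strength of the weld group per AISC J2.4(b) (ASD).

E60XX → F_EXX = 60 ksi.
t_e = 0.707 × 0.1875 = 0.1326 in.
R_nwl = 0.6 × 60 × 0.1326 × 9 = 42.95 kips (longitudinal, 2 welds).
R_nwt = 0.6 × 60 × 0.1326 × 5.5 = 26.25 kips (transverse, base value).
(i) R_nwl + R_nwt = 69.2 kips; (ii) 0.85 R_nwl + 1.5 R_nwt = 75.88 kips.
R_n = max = 75.88 kips [governs: (ii)]; R_n/Ω = 37.94 kips.

R_n/Ω ≈ 37.9 kips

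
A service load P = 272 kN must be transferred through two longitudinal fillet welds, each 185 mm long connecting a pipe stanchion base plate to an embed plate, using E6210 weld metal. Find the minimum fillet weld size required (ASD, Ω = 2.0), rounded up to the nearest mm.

E62XX → F_EXX = 620 MPa.
Total weld length L = 370 mm.
Required throat t_e = P × Ω / (0.6 F_EXX × L) = 272 × 2.0 / (0.6 × 620 × 370 × 10⁻³) = 3.952 mm.
Required leg w = t_e / 0.707 = 5.59 mm → use 6 mm.

w = 6 mm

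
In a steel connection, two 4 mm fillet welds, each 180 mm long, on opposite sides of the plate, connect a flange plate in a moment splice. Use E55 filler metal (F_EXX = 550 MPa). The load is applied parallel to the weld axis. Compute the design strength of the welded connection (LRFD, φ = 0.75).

φR_n ≈ 252 kN

Effective throat t_e = 0.707 × 4 = 2.828 mm.
Total length L = 360 mm; A_we = 2.828 × 360 = 1018 mm².
F_nw = 0.6 F_EXX = 0.6 × 550 = 330 MPa.
φR_n = 0.75 × 330 × 1018 × 10⁻³ = 252 kN.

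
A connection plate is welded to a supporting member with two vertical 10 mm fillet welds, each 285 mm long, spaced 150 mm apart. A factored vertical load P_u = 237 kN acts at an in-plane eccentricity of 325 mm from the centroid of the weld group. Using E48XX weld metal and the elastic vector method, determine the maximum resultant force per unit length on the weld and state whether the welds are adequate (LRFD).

f_max ≈ 1980 N/mm; NOT adequate

E48XX → F_EXX = 480 MPa.
Total weld length L_w = 570 mm. Treat welds as unit-width lines.
Polar moment about centroid: J = 2[d³/12 + d(b/2)²] = 2[285³/12 + 285×75²] = 7064000 mm³.
Direct shear f_v = P/L_w = 237×10³ / 570 = 415.8 N/mm (vertical).
Torsion M = P·e = 237×10³ × 325 = 77025000 N·mm.
Critical point at (x, y) = (75, 142.5) from centroid. f_tx = M·y/J = 1554 N/mm; f_ty = M·x/J = 817.7 N/mm.
Resultant f_max = √[f_tx² + (f_v + f_ty)²] = √[1554² + (415.8 + 817.7)²] = 1984 N/mm.
Capacity per unit length: φr_n = 0.75 × 0.6 × 480 × (0.707 × 10) = 1527 N/mm.
1984 > 1527 → NOT adequate.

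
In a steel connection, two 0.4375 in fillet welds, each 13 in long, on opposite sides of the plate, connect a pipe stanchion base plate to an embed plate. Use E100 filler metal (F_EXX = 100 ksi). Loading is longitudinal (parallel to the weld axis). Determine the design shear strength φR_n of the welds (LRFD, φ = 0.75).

Effective throat t_e = 0.707 × 0.4375 = 0.3093 in.
Total length L = 26 in; A_we = 0.3093 × 26 = 8.042 in².
F_nw = 0.6 F_EXX = 0.6 × 100 = 60 ksi.
φR_n = 0.75 × 60 × 8.042 = 361.9 kips.

φR_n ≈ 362 kips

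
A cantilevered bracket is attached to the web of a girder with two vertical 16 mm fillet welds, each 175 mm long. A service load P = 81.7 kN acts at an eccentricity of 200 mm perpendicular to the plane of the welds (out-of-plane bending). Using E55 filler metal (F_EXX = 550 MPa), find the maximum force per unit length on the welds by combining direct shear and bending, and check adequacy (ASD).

f_max ≈ 1620 N/mm; adequate

L_w = 2 × 175 = 350 mm; section modulus (unit throat) S = 2 × L²/6 = 10210 mm².
Direct shear f_v = P/L_w = 81.7×10³/350 = 233.4 N/mm.
Moment M = P × e = 81.7×10³ × 200 = 16340000 N·mm; bending f_b = M/S = 1601 N/mm.
f_max = √(f_v² + f_b²) = √(233.4² + 1601²) = 1618 N/mm.
r_n/Ω = (1/2.0) × 0.6 × 550 × (0.707 × 16) = 1866 N/mm → adequate.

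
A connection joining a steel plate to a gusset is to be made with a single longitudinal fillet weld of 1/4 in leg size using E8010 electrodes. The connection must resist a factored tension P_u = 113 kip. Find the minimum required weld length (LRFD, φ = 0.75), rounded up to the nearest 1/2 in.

L = 18 in

E80XX → F_EXX = 80 ksi.
Throat t_e = 0.707 × 0.25 = 0.1767 in.
φr_n = 0.75 × 0.6 × 80 × 0.1767 = 6.363 kip/in.
L_req = P_u / φr_n = 113 / 6.363 = 17.76 in total.
Round up → use L = 18 in.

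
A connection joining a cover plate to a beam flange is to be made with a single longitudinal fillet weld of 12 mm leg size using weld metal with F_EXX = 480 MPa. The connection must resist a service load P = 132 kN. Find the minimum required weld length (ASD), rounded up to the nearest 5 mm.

L = 110 mm

Throat t_e = 0.707 × 12 = 8.484 mm.
r_n/Ω = (0.6 × 480 × 8.484) / 2.0 = 1222 N/mm = 1.222 kN/mm.
L_req = P / (r_n/Ω) = 132 / 1.222 = 108 mm total.
Round up → use L = 110 mm.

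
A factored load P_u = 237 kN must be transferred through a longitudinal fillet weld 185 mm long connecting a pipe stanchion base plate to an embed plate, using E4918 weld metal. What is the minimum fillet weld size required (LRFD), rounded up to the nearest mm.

E49XX → F_EXX = 490 MPa.
Total weld length L = 185 mm.
Required throat t_e = P_u / (φ × 0.6 F_EXX × L) = 237 / (0.75 × 0.6 × 490 × 185 × 10⁻³) = 5.81 mm.
Required leg w = t_e / 0.707 = 8.218 mm → use 9 mm.

w = 9 mm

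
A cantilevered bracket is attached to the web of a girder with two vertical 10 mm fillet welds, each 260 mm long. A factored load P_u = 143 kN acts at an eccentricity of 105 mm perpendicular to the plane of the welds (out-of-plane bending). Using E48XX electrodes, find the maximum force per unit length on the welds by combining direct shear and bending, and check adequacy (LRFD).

E48XX → F_EXX = 480 MPa.
L_w = 2 × 260 = 520 mm; section modulus (unit throat) S = 2 × L²/6 = 22530 mm².
Direct shear f_v = P/L_w = 143×10³/520 = 275 N/mm.
Moment M = P × e = 143×10³ × 105 = 15015000 N·mm; bending f_b = M/S = 666.3 N/mm.
f_max = √(f_v² + f_b²) = √(275² + 666.3²) = 720.9 N/mm.
φr_n = 0.75 × 0.6 × 480 × (0.707 × 10) = 1527 N/mm → adequate.

f_max ≈ 721 N/mm; adequate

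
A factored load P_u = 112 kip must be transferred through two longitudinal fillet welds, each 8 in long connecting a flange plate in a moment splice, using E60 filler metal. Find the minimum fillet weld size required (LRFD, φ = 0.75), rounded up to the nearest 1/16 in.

E60XX → F_EXX = 60 ksi.
Total weld length L = 16 in.
Required throat t_e = P_u / (φ × 0.6 F_EXX × L) = 112 / (0.75 × 0.6 × 60 × 16) = 0.2593 in.
Required leg w = t_e / 0.707 = 0.3667 in → use 3/8 in.

w = 3/8 in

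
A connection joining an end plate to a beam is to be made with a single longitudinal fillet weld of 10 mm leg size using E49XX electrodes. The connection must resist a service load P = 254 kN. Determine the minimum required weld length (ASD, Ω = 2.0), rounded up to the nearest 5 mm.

L = 245 mm

E49XX → F_EXX = 490 MPa.
Throat t_e = 0.707 × 10 = 7.07 mm.
r_n/Ω = (0.6 × 490 × 7.07) / 2.0 = 1039 N/mm = 1.039 kN/mm.
L_req = P / (r_n/Ω) = 254 / 1.039 = 244.4 mm total.
Round up → use L = 245 mm.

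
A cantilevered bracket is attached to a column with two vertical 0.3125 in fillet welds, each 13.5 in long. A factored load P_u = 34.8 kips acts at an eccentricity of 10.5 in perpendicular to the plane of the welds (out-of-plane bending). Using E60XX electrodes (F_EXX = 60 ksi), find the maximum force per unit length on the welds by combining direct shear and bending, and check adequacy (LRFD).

f_max ≈ 6.15 kip/in; NOT adequate

L_w = 2 × 13.5 = 27 in; section modulus (unit throat) S = 2 × L²/6 = 60.75 in².
Direct shear f_v = P/L_w = 34.8/27 = 1.289 kip/in.
Moment M = P × e = 34.8 × 10.5 = 365.4 kip·in; bending f_b = M/S = 6.015 kip/in.
f_max = √(f_v² + f_b²) = √(1.289² + 6.015²) = 6.151 kip/in.
φr_n = 0.75 × 0.6 × 60 × (0.707 × 0.3125) = 5.965 kip/in → NOT adequate.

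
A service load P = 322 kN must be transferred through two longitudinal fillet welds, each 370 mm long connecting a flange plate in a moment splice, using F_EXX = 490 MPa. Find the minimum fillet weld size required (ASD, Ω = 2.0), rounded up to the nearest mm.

Total weld length L = 740 mm.
Required throat t_e = P × Ω / (0.6 F_EXX × L) = 322 × 2.0 / (0.6 × 490 × 740 × 10⁻³) = 2.96 mm.
Required leg w = t_e / 0.707 = 4.187 mm → use 5 mm.

w = 5 mm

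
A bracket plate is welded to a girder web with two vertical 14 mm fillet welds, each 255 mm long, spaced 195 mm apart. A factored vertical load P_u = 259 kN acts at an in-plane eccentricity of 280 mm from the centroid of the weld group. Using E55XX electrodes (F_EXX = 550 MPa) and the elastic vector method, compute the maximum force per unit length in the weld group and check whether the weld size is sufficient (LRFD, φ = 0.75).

f_max ≈ 1880 N/mm; adequate

Total weld length L_w = 510 mm. Treat welds as unit-width lines.
Polar moment about centroid: J = 2[d³/12 + d(b/2)²] = 2[255³/12 + 255×97.5²] = 7612000 mm³.
Direct shear f_v = P/L_w = 259×10³ / 510 = 507.8 N/mm (vertical).
Torsion M = P·e = 259×10³ × 280 = 72520000 N·mm.
Critical point at (x, y) = (97.5, 127.5) from centroid. f_tx = M·y/J = 1215 N/mm; f_ty = M·x/J = 928.9 N/mm.
Resultant f_max = √[f_tx² + (f_v + f_ty)²] = √[1215² + (507.8 + 928.9)²] = 1881 N/mm.
Capacity per unit length: φr_n = 0.75 × 0.6 × 550 × (0.707 × 14) = 2450 N/mm.
1881 ≤ 2450 → adequate.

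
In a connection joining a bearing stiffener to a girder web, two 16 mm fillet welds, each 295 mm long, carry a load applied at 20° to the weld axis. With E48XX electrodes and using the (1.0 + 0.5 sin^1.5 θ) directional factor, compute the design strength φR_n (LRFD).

E48XX → F_EXX = 480 MPa.
t_e = 0.707 × 16 = 11.31 mm; A_we = 11.31 × 590 = 6674 mm².
Directional factor: 1.0 + 0.5 sin^1.5(20°) = 1.1.
F_nw = 0.6 × 480 × 1.1 = 316.8 MPa.
φR_n = 0.75 × 316.8 × 6674 × 10⁻³ = 1586 kN.

φR_n ≈ 1590 kN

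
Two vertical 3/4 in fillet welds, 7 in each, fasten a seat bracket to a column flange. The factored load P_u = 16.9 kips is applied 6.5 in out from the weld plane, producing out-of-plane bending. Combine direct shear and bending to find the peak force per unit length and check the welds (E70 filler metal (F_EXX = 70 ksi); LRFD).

f_max ≈ 6.83 kip/in; adequate

L_w = 2 × 7 = 14 in; section modulus (unit throat) S = 2 × L²/6 = 16.33 in².
Direct shear f_v = P/L_w = 16.9/14 = 1.207 kip/in.
Moment M = P × e = 16.9 × 6.5 = 109.85 kip·in; bending f_b = M/S = 6.726 kip/in.
f_max = √(f_v² + f_b²) = √(1.207² + 6.726²) = 6.833 kip/in.
φr_n = 0.75 × 0.6 × 70 × (0.707 × 0.75) = 16.7 kip/in → adequate.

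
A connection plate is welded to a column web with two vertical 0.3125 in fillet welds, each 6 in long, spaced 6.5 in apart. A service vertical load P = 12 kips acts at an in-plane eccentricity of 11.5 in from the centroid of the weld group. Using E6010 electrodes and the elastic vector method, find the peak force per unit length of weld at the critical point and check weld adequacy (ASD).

E60XX → F_EXX = 60 ksi.
Total weld length L_w = 12 in. Treat welds as unit-width lines.
Polar moment about centroid: J = 2[d³/12 + d(b/2)²] = 2[6³/12 + 6×3.25²] = 162.8 in³.
Direct shear f_v = P/L_w = 12 / 12 = 1 kip/in (vertical).
Torsion M = P·e = 12 × 11.5 = 138 kip·in.
Critical point at (x, y) = (3.25, 3) from centroid. f_tx = M·y/J = 2.544 kip/in; f_ty = M·x/J = 2.756 kip/in.
Resultant f_max = √[f_tx² + (f_v + f_ty)²] = √[2.544² + (1 + 2.756)²] = 4.536 kip/in.
Capacity per unit length: r_n/Ω = (1/2.0) × 0.6 × 60 × (0.707 × 0.3125) = 3.977 kip/in.
4.536 > 3.977 → NOT adequate.

f_max ≈ 4.54 kip/in; NOT adequate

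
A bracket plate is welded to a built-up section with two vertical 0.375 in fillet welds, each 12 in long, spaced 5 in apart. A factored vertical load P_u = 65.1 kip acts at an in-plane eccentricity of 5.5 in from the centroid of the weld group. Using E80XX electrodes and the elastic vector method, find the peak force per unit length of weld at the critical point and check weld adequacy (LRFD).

f_max ≈ 6.83 kip/in; adequate

E80XX → F_EXX = 80 ksi.
Total weld length L_w = 24 in. Treat welds as unit-width lines.
Polar moment about centroid: J = 2[d³/12 + d(b/2)²] = 2[12³/12 + 12×2.5²] = 438 in³.
Direct shear f_v = P/L_w = 65.1 / 24 = 2.712 kip/in (vertical).
Torsion M = P·e = 65.1 × 5.5 = 358.05 kip·in.
Critical point at (x, y) = (2.5, 6) from centroid. f_tx = M·y/J = 4.905 kip/in; f_ty = M·x/J = 2.044 kip/in.
Resultant f_max = √[f_tx² + (f_v + f_ty)²] = √[4.905² + (2.712 + 2.044)²] = 6.832 kip/in.
Capacity per unit length: φr_n = 0.75 × 0.6 × 80 × (0.707 × 0.375) = 9.544 kip/in.
6.832 ≤ 9.544 → adequate.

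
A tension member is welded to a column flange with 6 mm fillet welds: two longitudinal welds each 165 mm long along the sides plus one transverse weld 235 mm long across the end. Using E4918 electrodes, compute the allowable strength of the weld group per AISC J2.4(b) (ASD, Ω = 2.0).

E49XX → F_EXX = 490 MPa.
t_e = 0.707 × 6 = 4.242 mm.
R_nwl = 0.6 × 490 × 4.242 × 330 × 10⁻³ = 411.6 kN (longitudinal, 2 welds).
R_nwt = 0.6 × 490 × 4.242 × 235 × 10⁻³ = 293.1 kN (transverse, base value).
(i) R_nwl + R_nwt = 704.6 kN; (ii) 0.85 R_nwl + 1.5 R_nwt = 789.4 kN.
R_n = max = 789.4 kN [governs: (ii)]; R_n/Ω = 394.7 kN.

R_n/Ω ≈ 395 kN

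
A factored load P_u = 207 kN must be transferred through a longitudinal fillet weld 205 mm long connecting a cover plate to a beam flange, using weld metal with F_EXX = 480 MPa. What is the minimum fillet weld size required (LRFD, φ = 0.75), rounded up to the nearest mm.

w = 7 mm

Total weld length L = 205 mm.
Required throat t_e = P_u / (φ × 0.6 F_EXX × L) = 207 / (0.75 × 0.6 × 480 × 205 × 10⁻³) = 4.675 mm.
Required leg w = t_e / 0.707 = 6.612 mm → use 7 mm.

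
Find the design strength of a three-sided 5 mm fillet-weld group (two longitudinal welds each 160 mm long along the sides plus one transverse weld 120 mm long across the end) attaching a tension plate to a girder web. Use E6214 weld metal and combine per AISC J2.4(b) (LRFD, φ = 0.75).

E62XX → F_EXX = 620 MPa.
t_e = 0.707 × 5 = 3.535 mm.
R_nwl = 0.6 × 620 × 3.535 × 320 × 10⁻³ = 420.8 kN (longitudinal, 2 welds).
R_nwt = 0.6 × 620 × 3.535 × 120 × 10⁻³ = 157.8 kN (transverse, base value).
(i) R_nwl + R_nwt = 578.6 kN; (ii) 0.85 R_nwl + 1.5 R_nwt = 594.4 kN.
R_n = max = 594.4 kN [governs: (ii)]; φR_n = 445.8 kN.

φR_n ≈ 446 kN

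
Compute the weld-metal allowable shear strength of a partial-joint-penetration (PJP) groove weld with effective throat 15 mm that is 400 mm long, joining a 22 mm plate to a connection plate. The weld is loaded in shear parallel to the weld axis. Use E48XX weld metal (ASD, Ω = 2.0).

E48XX → F_EXX = 480 MPa.
Effective throat (given) t_e = 15 mm.
A_we = 15 × 400 = 6000 mm².
F_nw = 0.6 F_EXX = 288 MPa.
R_n/Ω = (288 × 6000) / 2.0 × 10⁻³ = 864 kN.

R_n/Ω ≈ 864 kN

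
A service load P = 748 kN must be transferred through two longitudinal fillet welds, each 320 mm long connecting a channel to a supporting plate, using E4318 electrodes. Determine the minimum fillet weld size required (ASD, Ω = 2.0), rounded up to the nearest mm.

E43XX → F_EXX = 430 MPa.
Total weld length L = 640 mm.
Required throat t_e = P × Ω / (0.6 F_EXX × L) = 748 × 2.0 / (0.6 × 430 × 640 × 10⁻³) = 9.06 mm.
Required leg w = t_e / 0.707 = 12.81 mm → use 13 mm.

w = 13 mm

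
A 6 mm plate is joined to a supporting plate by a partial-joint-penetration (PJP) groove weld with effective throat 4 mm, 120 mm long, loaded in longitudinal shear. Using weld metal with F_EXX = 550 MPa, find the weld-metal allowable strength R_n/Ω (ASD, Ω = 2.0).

R_n/Ω ≈ 79.2 kN

Effective throat (given) t_e = 4 mm.
A_we = 4 × 120 = 480 mm².
F_nw = 0.6 F_EXX = 330 MPa.
R_n/Ω = (330 × 480) / 2.0 × 10⁻³ = 79.2 kN.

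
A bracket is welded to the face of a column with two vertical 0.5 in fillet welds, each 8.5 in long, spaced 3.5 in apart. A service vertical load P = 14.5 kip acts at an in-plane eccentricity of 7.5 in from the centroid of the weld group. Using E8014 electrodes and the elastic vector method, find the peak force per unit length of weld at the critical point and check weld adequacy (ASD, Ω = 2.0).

f_max ≈ 3.65 kip/in; adequate

E80XX → F_EXX = 80 ksi.
Total weld length L_w = 17 in. Treat welds as unit-width lines.
Polar moment about centroid: J = 2[d³/12 + d(b/2)²] = 2[8.5³/12 + 8.5×1.75²] = 154.4 in³.
Direct shear f_v = P/L_w = 14.5 / 17 = 0.8529 kip/in (vertical).
Torsion M = P·e = 14.5 × 7.5 = 108.75 kip·in.
Critical point at (x, y) = (1.75, 4.25) from centroid. f_tx = M·y/J = 2.993 kip/in; f_ty = M·x/J = 1.232 kip/in.
Resultant f_max = √[f_tx² + (f_v + f_ty)²] = √[2.993² + (0.8529 + 1.232)²] = 3.648 kip/in.
Capacity per unit length: r_n/Ω = (1/2.0) × 0.6 × 80 × (0.707 × 0.5) = 8.484 kip/in.
3.648 ≤ 8.484 → adequate.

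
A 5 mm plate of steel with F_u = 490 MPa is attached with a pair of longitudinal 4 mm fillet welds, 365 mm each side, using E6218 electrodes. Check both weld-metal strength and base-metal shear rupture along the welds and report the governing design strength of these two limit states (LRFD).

φR_n ≈ 576 kN (weld metal governs)

E62XX → F_EXX = 620 MPa.
t_e = 0.707 × 4 = 2.828 mm; L = 730 mm.
Weld metal: φR_n = 0.75 × 0.6 × 620 × 2.828 × 730 × 10⁻³ = 576 kN.
Base metal (shear rupture): φR_n = 0.75 × 0.6 × 490 × 5 × 730 × 10⁻³ = 804.8 kN.
Governing: weld metal.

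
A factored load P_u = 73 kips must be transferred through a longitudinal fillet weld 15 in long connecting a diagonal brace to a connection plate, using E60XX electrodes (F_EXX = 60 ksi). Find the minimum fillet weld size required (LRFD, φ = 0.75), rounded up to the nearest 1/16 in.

Total weld length L = 15 in.
Required throat t_e = P_u / (φ × 0.6 F_EXX × L) = 73 / (0.75 × 0.6 × 60 × 15) = 0.1802 in.
Required leg w = t_e / 0.707 = 0.2549 in → use 5/16 in.

w = 5/16 in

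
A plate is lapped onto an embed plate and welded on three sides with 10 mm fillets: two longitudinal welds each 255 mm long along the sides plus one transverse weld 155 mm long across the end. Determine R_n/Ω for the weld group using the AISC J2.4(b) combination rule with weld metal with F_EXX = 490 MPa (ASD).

R_n/Ω ≈ 692 kN

t_e = 0.707 × 10 = 7.07 mm.
R_nwl = 0.6 × 490 × 7.07 × 510 × 10⁻³ = 1060 kN (longitudinal, 2 welds).
R_nwt = 0.6 × 490 × 7.07 × 155 × 10⁻³ = 322.2 kN (transverse, base value).
(i) R_nwl + R_nwt = 1382 kN; (ii) 0.85 R_nwl + 1.5 R_nwt = 1384 kN.
R_n = max = 1384 kN [governs: (ii)]; R_n/Ω = 692.2 kN.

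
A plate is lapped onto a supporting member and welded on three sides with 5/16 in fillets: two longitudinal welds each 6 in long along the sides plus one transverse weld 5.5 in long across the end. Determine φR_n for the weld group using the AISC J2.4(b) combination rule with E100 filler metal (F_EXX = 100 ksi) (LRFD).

t_e = 0.707 × 0.3125 = 0.2209 in.
R_nwl = 0.6 × 100 × 0.2209 × 12 = 159.1 kips (longitudinal, 2 welds).
R_nwt = 0.6 × 100 × 0.2209 × 5.5 = 72.91 kips (transverse, base value).
(i) R_nwl + R_nwt = 232 kips; (ii) 0.85 R_nwl + 1.5 R_nwt = 244.6 kips.
R_n = max = 244.6 kips [governs: (ii)]; φR_n = 183.4 kips.

φR_n ≈ 183 kips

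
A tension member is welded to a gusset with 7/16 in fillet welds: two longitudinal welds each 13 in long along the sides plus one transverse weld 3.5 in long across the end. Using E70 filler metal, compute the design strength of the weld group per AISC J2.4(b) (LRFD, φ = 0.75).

E70XX → F_EXX = 70 ksi.
t_e = 0.707 × 0.4375 = 0.3093 in.
R_nwl = 0.6 × 70 × 0.3093 × 26 = 337.8 kip (longitudinal, 2 welds).
R_nwt = 0.6 × 70 × 0.3093 × 3.5 = 45.47 kip (transverse, base value).
(i) R_nwl + R_nwt = 383.2 kip; (ii) 0.85 R_nwl + 1.5 R_nwt = 355.3 kip.
R_n = max = 383.2 kip [governs: (i)]; φR_n = 287.4 kip.

φR_n ≈ 287 kip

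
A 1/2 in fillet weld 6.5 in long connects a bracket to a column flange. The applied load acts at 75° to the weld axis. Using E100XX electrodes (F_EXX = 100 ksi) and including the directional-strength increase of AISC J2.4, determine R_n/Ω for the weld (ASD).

R_n/Ω ≈ 102 kips

t_e = 0.707 × 0.5 = 0.3535 in; A_we = 0.3535 × 6.5 = 2.298 in².
Directional factor: 1.0 + 0.5 sin^1.5(75°) = 1.475.
F_nw = 0.6 × 100 × 1.475 = 88.48 ksi.
R_n/Ω = (88.48 × 2.298) / 2.0 = 101.7 kips.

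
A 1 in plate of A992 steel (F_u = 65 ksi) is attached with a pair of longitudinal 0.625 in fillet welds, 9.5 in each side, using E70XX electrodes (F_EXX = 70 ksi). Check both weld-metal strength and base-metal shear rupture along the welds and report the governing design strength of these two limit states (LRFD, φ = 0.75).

φR_n ≈ 264 kips (weld metal governs)

t_e = 0.707 × 0.625 = 0.4419 in; L = 19 in.
Weld metal: φR_n = 0.75 × 0.6 × 70 × 0.4419 × 19 = 264.5 kips.
Base metal (shear rupture): φR_n = 0.75 × 0.6 × 65 × 1 × 19 = 555.8 kips.
Governing: weld metal.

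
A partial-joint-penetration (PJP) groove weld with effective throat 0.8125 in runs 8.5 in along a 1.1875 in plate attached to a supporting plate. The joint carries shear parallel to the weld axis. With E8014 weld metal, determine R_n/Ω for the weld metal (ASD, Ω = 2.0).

E80XX → F_EXX = 80 ksi.
Effective throat (given) t_e = 0.8125 in.
A_we = 0.8125 × 8.5 = 6.906 in².
F_nw = 0.6 F_EXX = 48 ksi.
R_n/Ω = (48 × 6.906) / 2.0 = 165.8 kips.

R_n/Ω ≈ 166 kips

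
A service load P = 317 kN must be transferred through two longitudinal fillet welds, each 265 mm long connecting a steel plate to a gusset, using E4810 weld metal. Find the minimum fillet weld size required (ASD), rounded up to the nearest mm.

w = 6 mm

E48XX → F_EXX = 480 MPa.
Total weld length L = 530 mm.
Required throat t_e = P × Ω / (0.6 F_EXX × L) = 317 × 2.0 / (0.6 × 480 × 530 × 10⁻³) = 4.154 mm.
Required leg w = t_e / 0.707 = 5.875 mm → use 6 mm.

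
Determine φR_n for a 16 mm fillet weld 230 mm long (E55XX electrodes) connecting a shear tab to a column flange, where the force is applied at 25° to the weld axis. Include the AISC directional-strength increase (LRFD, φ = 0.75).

E55XX → F_EXX = 550 MPa.
t_e = 0.707 × 16 = 11.31 mm; A_we = 11.31 × 230 = 2602 mm².
Directional factor: 1.0 + 0.5 sin^1.5(25°) = 1.137.
F_nw = 0.6 × 550 × 1.137 = 375.3 MPa.
φR_n = 0.75 × 375.3 × 2602 × 10⁻³ = 732.4 kN.

φR_n ≈ 732 kN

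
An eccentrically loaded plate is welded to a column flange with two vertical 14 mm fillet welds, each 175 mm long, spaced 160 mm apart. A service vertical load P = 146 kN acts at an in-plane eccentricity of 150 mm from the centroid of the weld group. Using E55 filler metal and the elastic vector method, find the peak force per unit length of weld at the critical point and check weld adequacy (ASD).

E55XX → F_EXX = 550 MPa.
Total weld length L_w = 350 mm. Treat welds as unit-width lines.
Polar moment about centroid: J = 2[d³/12 + d(b/2)²] = 2[175³/12 + 175×80²] = 3133000 mm³.
Direct shear f_v = P/L_w = 146×10³ / 350 = 417.1 N/mm (vertical).
Torsion M = P·e = 146×10³ × 150 = 21900000 N·mm.
Critical point at (x, y) = (80, 87.5) from centroid. f_tx = M·y/J = 611.6 N/mm; f_ty = M·x/J = 559.2 N/mm.
Resultant f_max = √[f_tx² + (f_v + f_ty)²] = √[611.6² + (417.1 + 559.2)²] = 1152 N/mm.
Capacity per unit length: r_n/Ω = (1/2.0) × 0.6 × 550 × (0.707 × 14) = 1633 N/mm.
1152 ≤ 1633 → adequate.

f_max ≈ 1150 N/mm; adequate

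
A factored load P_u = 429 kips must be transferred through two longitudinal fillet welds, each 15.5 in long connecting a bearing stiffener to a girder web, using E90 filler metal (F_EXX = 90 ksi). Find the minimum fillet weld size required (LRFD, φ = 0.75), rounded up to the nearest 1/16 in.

Total weld length L = 31 in.
Required throat t_e = P_u / (φ × 0.6 F_EXX × L) = 429 / (0.75 × 0.6 × 90 × 31) = 0.3417 in.
Required leg w = t_e / 0.707 = 0.4833 in → use 1/2 in.

w = 1/2 in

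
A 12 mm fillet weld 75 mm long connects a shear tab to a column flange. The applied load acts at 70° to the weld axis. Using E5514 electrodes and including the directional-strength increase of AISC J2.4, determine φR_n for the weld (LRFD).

E55XX → F_EXX = 550 MPa.
t_e = 0.707 × 12 = 8.484 mm; A_we = 8.484 × 75 = 636.3 mm².
Directional factor: 1.0 + 0.5 sin^1.5(70°) = 1.455.
F_nw = 0.6 × 550 × 1.455 = 480.3 MPa.
φR_n = 0.75 × 480.3 × 636.3 × 10⁻³ = 229.2 kN.

φR_n ≈ 229 kN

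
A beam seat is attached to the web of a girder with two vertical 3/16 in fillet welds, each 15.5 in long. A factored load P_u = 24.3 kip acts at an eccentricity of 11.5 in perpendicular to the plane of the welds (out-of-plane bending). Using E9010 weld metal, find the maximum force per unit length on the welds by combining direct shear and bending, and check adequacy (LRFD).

f_max ≈ 3.58 kip/in; adequate

E90XX → F_EXX = 90 ksi.
L_w = 2 × 15.5 = 31 in; section modulus (unit throat) S = 2 × L²/6 = 80.08 in².
Direct shear f_v = P/L_w = 24.3/31 = 0.7839 kip/in.
Moment M = P × e = 24.3 × 11.5 = 279.45 kip·in; bending f_b = M/S = 3.489 kip/in.
f_max = √(f_v² + f_b²) = √(0.7839² + 3.489²) = 3.576 kip/in.
φr_n = 0.75 × 0.6 × 90 × (0.707 × 0.1875) = 5.369 kip/in → adequate.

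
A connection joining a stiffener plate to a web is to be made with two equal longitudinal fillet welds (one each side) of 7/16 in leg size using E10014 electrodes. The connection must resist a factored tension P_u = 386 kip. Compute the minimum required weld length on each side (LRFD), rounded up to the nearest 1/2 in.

L = 14 in on each side

E100XX → F_EXX = 100 ksi.
Throat t_e = 0.707 × 0.4375 = 0.3093 in.
φr_n = 0.75 × 0.6 × 100 × 0.3093 = 13.92 kip/in.
L_req = P_u / φr_n = 386 / 13.92 = 27.73 in total.
Per side: 27.73 / 2 = 13.87 in.
Round up → use L = 14 in on each side.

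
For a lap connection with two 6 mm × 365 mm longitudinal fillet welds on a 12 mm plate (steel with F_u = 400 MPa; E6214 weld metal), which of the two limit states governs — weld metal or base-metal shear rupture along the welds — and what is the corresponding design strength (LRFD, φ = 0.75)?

E62XX → F_EXX = 620 MPa.
t_e = 0.707 × 6 = 4.242 mm; L = 730 mm.
Weld metal: φR_n = 0.75 × 0.6 × 620 × 4.242 × 730 × 10⁻³ = 864 kN.
Base metal (shear rupture): φR_n = 0.75 × 0.6 × 400 × 12 × 730 × 10⁻³ = 1577 kN.
Governing: weld metal.

φR_n ≈ 864 kN (weld metal governs)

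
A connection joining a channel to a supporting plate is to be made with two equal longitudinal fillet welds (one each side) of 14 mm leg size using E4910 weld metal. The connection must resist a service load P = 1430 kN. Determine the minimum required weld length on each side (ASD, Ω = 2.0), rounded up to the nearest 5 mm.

E49XX → F_EXX = 490 MPa.
Throat t_e = 0.707 × 14 = 9.898 mm.
r_n/Ω = (0.6 × 490 × 9.898) / 2.0 = 1455 N/mm = 1.455 kN/mm.
L_req = P / (r_n/Ω) = 1430 / 1.455 = 982.8 mm total.
Per side: 982.8 / 2 = 491.4 mm.
Round up → use L = 495 mm on each side.

L = 495 mm on each side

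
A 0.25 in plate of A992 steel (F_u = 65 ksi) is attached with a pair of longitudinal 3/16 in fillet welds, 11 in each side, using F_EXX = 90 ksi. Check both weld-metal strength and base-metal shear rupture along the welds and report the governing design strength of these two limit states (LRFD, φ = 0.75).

t_e = 0.707 × 0.1875 = 0.1326 in; L = 22 in.
Weld metal: φR_n = 0.75 × 0.6 × 90 × 0.1326 × 22 = 118.1 kip.
Base metal (shear rupture): φR_n = 0.75 × 0.6 × 65 × 0.25 × 22 = 160.9 kip.
Governing: weld metal.

φR_n ≈ 118 kip (weld metal governs)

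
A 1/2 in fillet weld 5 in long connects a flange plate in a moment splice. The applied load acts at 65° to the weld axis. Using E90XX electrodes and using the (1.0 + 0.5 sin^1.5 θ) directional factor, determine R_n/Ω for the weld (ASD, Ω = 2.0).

R_n/Ω ≈ 68.3 kip

E90XX → F_EXX = 90 ksi.
t_e = 0.707 × 0.5 = 0.3535 in; A_we = 0.3535 × 5 = 1.767 in².
Directional factor: 1.0 + 0.5 sin^1.5(65°) = 1.431.
F_nw = 0.6 × 90 × 1.431 = 77.3 ksi.
R_n/Ω = (77.3 × 1.767) / 2.0 = 68.31 kip.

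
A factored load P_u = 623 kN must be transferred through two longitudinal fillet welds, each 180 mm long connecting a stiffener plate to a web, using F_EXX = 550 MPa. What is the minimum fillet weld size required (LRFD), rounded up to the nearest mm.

Total weld length L = 360 mm.
Required throat t_e = P_u / (φ × 0.6 F_EXX × L) = 623 / (0.75 × 0.6 × 550 × 360 × 10⁻³) = 6.992 mm.
Required leg w = t_e / 0.707 = 9.89 mm → use 10 mm.

w = 10 mm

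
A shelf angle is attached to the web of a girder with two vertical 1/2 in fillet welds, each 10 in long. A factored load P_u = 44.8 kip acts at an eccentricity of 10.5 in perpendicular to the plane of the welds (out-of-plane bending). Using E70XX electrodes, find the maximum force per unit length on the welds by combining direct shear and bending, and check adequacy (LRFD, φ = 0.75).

E70XX → F_EXX = 70 ksi.
L_w = 2 × 10 = 20 in; section modulus (unit throat) S = 2 × L²/6 = 33.33 in².
Direct shear f_v = P/L_w = 44.8/20 = 2.24 kip/in.
Moment M = P × e = 44.8 × 10.5 = 470.4 kip·in; bending f_b = M/S = 14.11 kip/in.
f_max = √(f_v² + f_b²) = √(2.24² + 14.11²) = 14.29 kip/in.
φr_n = 0.75 × 0.6 × 70 × (0.707 × 0.5) = 11.14 kip/in → NOT adequate.

f_max ≈ 14.3 kip/in; NOT adequate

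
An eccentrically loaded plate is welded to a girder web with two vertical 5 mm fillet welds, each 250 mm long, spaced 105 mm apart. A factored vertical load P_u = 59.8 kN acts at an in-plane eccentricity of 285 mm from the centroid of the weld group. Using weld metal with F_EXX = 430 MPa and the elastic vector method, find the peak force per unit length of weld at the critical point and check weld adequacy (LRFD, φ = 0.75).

Total weld length L_w = 500 mm. Treat welds as unit-width lines.
Polar moment about centroid: J = 2[d³/12 + d(b/2)²] = 2[250³/12 + 250×52.5²] = 3982000 mm³.
Direct shear f_v = P/L_w = 59.8×10³ / 500 = 119.6 N/mm (vertical).
Torsion M = P·e = 59.8×10³ × 285 = 17043000 N·mm.
Critical point at (x, y) = (52.5, 125) from centroid. f_tx = M·y/J = 535 N/mm; f_ty = M·x/J = 224.7 N/mm.
Resultant f_max = √[f_tx² + (f_v + f_ty)²] = √[535² + (119.6 + 224.7)²] = 636.2 N/mm.
Capacity per unit length: φr_n = 0.75 × 0.6 × 430 × (0.707 × 5) = 684 N/mm.
636.2 ≤ 684 → adequate.

f_max ≈ 636 N/mm; adequate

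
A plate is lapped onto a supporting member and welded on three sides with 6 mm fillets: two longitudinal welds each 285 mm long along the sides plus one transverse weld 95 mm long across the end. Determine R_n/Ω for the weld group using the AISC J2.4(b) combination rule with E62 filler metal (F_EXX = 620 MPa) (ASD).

R_n/Ω ≈ 525 kN

t_e = 0.707 × 6 = 4.242 mm.
R_nwl = 0.6 × 620 × 4.242 × 570 × 10⁻³ = 899.5 kN (longitudinal, 2 welds).
R_nwt = 0.6 × 620 × 4.242 × 95 × 10⁻³ = 149.9 kN (transverse, base value).
(i) R_nwl + R_nwt = 1049 kN; (ii) 0.85 R_nwl + 1.5 R_nwt = 989.4 kN.
R_n = max = 1049 kN [governs: (i)]; R_n/Ω = 524.7 kN.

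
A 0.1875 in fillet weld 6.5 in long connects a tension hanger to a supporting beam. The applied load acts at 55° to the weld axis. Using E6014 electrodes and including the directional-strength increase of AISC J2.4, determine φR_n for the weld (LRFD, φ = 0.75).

φR_n ≈ 31.9 kip

E60XX → F_EXX = 60 ksi.
t_e = 0.707 × 0.1875 = 0.1326 in; A_we = 0.1326 × 6.5 = 0.8617 in².
Directional factor: 1.0 + 0.5 sin^1.5(55°) = 1.371.
F_nw = 0.6 × 60 × 1.371 = 49.35 ksi.
φR_n = 0.75 × 49.35 × 0.8617 = 31.89 kip.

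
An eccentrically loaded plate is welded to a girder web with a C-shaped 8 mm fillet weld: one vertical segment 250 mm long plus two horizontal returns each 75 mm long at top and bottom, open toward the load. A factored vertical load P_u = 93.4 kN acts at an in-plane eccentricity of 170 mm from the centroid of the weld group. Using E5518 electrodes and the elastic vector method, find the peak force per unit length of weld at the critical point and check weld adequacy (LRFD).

f_max ≈ 708 N/mm; adequate

E55XX → F_EXX = 550 MPa.
Total weld length L_w = 400 mm. Treat welds as unit-width lines.
Centroid: x̄ = 2×75×37.5 / 400 = 14.06 mm from the vertical weld.
Polar moment about centroid: J = I_x + I_y = [250³/12 + 2×75×125²] + [250×14.06² + 2(75³/12 + 75×23.44²)] = 3848000 mm³.
Direct shear f_v = P/L_w = 93.4×10³ / 400 = 233.5 N/mm (vertical).
Torsion M = P·e = 93.4×10³ × 170 = 15878000 N·mm.
Critical point at (x, y) = (60.94, 125) from centroid. f_tx = M·y/J = 515.8 N/mm; f_ty = M·x/J = 251.4 N/mm.
Resultant f_max = √[f_tx² + (f_v + f_ty)²] = √[515.8² + (233.5 + 251.4)²] = 708 N/mm.
Capacity per unit length: φr_n = 0.75 × 0.6 × 550 × (0.707 × 8) = 1400 N/mm.
708 ≤ 1400 → adequate.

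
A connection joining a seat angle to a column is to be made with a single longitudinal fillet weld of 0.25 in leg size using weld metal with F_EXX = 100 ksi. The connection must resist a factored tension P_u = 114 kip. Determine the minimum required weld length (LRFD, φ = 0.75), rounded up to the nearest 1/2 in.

L = 14.5 in

Throat t_e = 0.707 × 0.25 = 0.1767 in.
φr_n = 0.75 × 0.6 × 100 × 0.1767 = 7.954 kip/in.
L_req = P_u / φr_n = 114 / 7.954 = 14.33 in total.
Round up → use L = 14.5 in.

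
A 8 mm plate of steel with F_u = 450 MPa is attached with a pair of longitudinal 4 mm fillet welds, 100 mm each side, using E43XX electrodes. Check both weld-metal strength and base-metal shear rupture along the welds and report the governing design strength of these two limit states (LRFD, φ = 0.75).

φR_n ≈ 109 kN (weld metal governs)

E43XX → F_EXX = 430 MPa.
t_e = 0.707 × 4 = 2.828 mm; L = 200 mm.
Weld metal: φR_n = 0.75 × 0.6 × 430 × 2.828 × 200 × 10⁻³ = 109.4 kN.
Base metal (shear rupture): φR_n = 0.75 × 0.6 × 450 × 8 × 200 × 10⁻³ = 324 kN.
Governing: weld metal.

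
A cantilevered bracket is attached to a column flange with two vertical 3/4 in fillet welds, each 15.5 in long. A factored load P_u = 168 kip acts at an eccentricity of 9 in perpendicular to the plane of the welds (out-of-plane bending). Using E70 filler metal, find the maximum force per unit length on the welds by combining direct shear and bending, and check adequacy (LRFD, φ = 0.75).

f_max ≈ 19.6 kip/in; NOT adequate

E70XX → F_EXX = 70 ksi.
L_w = 2 × 15.5 = 31 in; section modulus (unit throat) S = 2 × L²/6 = 80.08 in².
Direct shear f_v = P/L_w = 168/31 = 5.419 kip/in.
Moment M = P × e = 168 × 9 = 1512 kip·in; bending f_b = M/S = 18.88 kip/in.
f_max = √(f_v² + f_b²) = √(5.419² + 18.88²) = 19.64 kip/in.
φr_n = 0.75 × 0.6 × 70 × (0.707 × 0.75) = 16.7 kip/in → NOT adequate.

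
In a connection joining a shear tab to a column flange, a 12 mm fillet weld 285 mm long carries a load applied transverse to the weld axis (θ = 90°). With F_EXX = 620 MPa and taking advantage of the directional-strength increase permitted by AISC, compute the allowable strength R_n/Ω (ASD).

R_n/Ω ≈ 675 kN

t_e = 0.707 × 12 = 8.484 mm; A_we = 8.484 × 285 = 2418 mm².
Directional factor: 1.0 + 0.5 sin^1.5(90°) = 1.5.
F_nw = 0.6 × 620 × 1.5 = 558 MPa.
R_n/Ω = (558 × 2418) / 2.0 × 10⁻³ = 674.6 kN.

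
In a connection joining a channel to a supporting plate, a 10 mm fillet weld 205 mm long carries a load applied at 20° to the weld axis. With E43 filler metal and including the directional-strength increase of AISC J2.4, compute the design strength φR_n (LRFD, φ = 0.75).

E43XX → F_EXX = 430 MPa.
t_e = 0.707 × 10 = 7.07 mm; A_we = 7.07 × 205 = 1449 mm².
Directional factor: 1.0 + 0.5 sin^1.5(20°) = 1.1.
F_nw = 0.6 × 430 × 1.1 = 283.8 MPa.
φR_n = 0.75 × 283.8 × 1449 × 10⁻³ = 308.5 kN.

φR_n ≈ 308 kN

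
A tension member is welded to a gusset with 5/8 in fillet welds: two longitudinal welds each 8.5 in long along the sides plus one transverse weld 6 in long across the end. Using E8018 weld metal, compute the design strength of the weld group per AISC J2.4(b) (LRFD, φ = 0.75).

E80XX → F_EXX = 80 ksi.
t_e = 0.707 × 0.625 = 0.4419 in.
R_nwl = 0.6 × 80 × 0.4419 × 17 = 360.6 kip (longitudinal, 2 welds).
R_nwt = 0.6 × 80 × 0.4419 × 6 = 127.3 kip (transverse, base value).
(i) R_nwl + R_nwt = 487.8 kip; (ii) 0.85 R_nwl + 1.5 R_nwt = 497.4 kip.
R_n = max = 497.4 kip [governs: (ii)]; φR_n = 373 kip.

φR_n ≈ 373 kip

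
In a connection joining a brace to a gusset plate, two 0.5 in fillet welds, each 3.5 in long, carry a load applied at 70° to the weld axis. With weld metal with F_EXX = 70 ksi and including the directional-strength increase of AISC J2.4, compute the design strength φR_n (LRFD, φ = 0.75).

t_e = 0.707 × 0.5 = 0.3535 in; A_we = 0.3535 × 7 = 2.474 in².
Directional factor: 1.0 + 0.5 sin^1.5(70°) = 1.455.
F_nw = 0.6 × 70 × 1.455 = 61.13 ksi.
φR_n = 0.75 × 61.13 × 2.474 = 113.4 kip.

φR_n ≈ 113 kip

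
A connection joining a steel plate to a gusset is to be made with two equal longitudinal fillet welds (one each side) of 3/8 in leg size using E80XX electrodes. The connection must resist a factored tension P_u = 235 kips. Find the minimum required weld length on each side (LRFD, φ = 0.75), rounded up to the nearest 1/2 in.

E80XX → F_EXX = 80 ksi.
Throat t_e = 0.707 × 0.375 = 0.2651 in.
φr_n = 0.75 × 0.6 × 80 × 0.2651 = 9.544 kips/in.
L_req = P_u / φr_n = 235 / 9.544 = 24.62 in total.
Per side: 24.62 / 2 = 12.31 in.
Round up → use L = 12.5 in on each side.

L = 12.5 in on each side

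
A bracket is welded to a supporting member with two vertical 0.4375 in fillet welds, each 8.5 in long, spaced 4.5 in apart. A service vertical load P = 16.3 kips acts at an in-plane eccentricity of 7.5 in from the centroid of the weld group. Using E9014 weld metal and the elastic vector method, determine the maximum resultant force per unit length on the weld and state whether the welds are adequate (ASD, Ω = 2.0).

f_max ≈ 3.67 kip/in; adequate

E90XX → F_EXX = 90 ksi.
Total weld length L_w = 17 in. Treat welds as unit-width lines.
Polar moment about centroid: J = 2[d³/12 + d(b/2)²] = 2[8.5³/12 + 8.5×2.25²] = 188.4 in³.
Direct shear f_v = P/L_w = 16.3 / 17 = 0.9588 kip/in (vertical).
Torsion M = P·e = 16.3 × 7.5 = 122.25 kip·in.
Critical point at (x, y) = (2.25, 4.25) from centroid. f_tx = M·y/J = 2.758 kip/in; f_ty = M·x/J = 1.46 kip/in.
Resultant f_max = √[f_tx² + (f_v + f_ty)²] = √[2.758² + (0.9588 + 1.46)²] = 3.668 kip/in.
Capacity per unit length: r_n/Ω = (1/2.0) × 0.6 × 90 × (0.707 × 0.4375) = 8.351 kip/in.
3.668 ≤ 8.351 → adequate.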